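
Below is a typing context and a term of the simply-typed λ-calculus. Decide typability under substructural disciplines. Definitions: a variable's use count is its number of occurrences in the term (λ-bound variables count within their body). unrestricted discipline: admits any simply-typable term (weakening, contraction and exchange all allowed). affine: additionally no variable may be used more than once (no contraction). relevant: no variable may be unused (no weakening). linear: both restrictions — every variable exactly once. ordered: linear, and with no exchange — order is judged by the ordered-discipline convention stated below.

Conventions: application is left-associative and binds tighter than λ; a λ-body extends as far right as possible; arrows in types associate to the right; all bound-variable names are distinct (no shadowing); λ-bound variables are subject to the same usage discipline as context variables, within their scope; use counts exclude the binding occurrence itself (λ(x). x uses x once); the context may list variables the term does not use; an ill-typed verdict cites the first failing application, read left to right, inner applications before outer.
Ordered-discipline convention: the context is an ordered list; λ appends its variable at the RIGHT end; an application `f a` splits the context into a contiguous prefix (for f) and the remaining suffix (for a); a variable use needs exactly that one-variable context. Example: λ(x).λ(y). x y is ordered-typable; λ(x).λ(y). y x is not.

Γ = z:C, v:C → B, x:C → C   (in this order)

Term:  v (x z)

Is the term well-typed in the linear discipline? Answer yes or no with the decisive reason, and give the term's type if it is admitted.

yes — each of z, v, x used exactly once; term : B
counts: z: 1; v: 1; x: 1
order of uses: v, x, z
typing: well-typed at B
summary: ordered ✗ · linear ✓ · affine ✓ · relevant ✓ · unrestricted ✓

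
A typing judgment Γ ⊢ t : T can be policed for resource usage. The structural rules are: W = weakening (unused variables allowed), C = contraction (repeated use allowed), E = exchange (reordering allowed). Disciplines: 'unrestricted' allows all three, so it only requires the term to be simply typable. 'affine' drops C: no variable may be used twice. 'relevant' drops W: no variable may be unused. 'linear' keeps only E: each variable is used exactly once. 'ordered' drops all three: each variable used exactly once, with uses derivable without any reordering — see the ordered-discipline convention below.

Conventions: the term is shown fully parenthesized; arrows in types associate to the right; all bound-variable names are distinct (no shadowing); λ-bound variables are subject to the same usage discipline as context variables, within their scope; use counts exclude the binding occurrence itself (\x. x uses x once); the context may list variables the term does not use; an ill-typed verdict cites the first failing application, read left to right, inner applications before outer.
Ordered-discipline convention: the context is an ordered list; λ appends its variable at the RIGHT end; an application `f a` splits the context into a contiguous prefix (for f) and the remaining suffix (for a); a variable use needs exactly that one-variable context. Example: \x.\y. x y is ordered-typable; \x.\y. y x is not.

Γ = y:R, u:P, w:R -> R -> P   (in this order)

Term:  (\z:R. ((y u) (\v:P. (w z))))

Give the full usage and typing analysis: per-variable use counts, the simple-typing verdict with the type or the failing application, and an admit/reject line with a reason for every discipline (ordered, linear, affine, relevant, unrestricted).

counts: y=1, u=1, w=1, z (bound)=1, v (bound)=0
left-to-right use order: y, u, w, z
typing: ill-typed: non-function type R applied to an argument
ordered: ✗ — a type mismatch blocks all five
linear: ✗ — the type mismatch rejects it
affine: ✗ — not simply typable
relevant: ✗ — fails simple typing
unrestricted: ✗ — a type mismatch blocks all five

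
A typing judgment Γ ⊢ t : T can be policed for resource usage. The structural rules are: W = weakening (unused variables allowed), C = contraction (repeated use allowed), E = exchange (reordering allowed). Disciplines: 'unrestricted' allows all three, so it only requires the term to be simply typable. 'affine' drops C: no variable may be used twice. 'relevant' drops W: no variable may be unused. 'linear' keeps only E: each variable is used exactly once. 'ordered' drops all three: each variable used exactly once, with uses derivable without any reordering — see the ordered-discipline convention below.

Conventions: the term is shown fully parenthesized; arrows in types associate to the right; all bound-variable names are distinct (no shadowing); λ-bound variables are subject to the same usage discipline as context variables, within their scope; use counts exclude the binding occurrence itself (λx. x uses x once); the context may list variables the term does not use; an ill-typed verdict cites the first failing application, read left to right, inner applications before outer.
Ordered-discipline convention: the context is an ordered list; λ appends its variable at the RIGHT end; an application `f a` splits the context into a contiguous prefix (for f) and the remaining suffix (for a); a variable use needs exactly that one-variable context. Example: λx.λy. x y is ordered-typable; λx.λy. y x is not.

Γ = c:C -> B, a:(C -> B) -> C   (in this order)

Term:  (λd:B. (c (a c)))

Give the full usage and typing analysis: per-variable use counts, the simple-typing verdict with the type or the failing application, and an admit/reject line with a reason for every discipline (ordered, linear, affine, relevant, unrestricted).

use counts: c ×2; a ×1; d [bound] ×0
order of uses: c, a, c
typing: well-typed — term : B -> B
ordered ✗ (uses contraction: c ×2; d left unused)
linear ✗ (uses contraction: c ×2; d left unused)
affine ✗ (uses contraction: c ×2)
relevant ✗ (d left unused)
unrestricted ✓ (type-checks (B -> B) and nothing is barred)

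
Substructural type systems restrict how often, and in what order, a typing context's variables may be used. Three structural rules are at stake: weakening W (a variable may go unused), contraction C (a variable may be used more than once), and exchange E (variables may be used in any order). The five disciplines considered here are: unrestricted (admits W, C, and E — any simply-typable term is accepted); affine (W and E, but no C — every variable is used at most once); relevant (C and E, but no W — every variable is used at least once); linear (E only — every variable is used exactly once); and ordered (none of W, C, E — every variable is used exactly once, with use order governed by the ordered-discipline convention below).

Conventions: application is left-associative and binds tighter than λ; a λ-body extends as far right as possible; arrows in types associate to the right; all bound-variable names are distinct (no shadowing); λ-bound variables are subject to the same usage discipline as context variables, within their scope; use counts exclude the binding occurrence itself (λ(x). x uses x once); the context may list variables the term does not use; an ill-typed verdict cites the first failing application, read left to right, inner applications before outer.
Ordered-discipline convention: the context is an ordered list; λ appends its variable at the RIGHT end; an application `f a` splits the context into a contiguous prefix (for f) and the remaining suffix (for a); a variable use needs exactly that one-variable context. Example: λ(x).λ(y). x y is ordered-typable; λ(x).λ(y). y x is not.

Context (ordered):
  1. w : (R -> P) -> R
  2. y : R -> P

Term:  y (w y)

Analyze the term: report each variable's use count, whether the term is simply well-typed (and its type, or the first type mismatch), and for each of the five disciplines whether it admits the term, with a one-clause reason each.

variable uses: w ×1; y ×2
order of uses: y, w, y
typing: well-typed — term : P
ordered: ✗ — y ×2 used more than once (contraction)
linear: ✗ — y ×2 used more than once (contraction)
affine: ✗ — y ×2 used more than once (contraction)
relevant: ✓ — w, y: all used, weakening unneeded
unrestricted: ✓ — simply typable at P; W, C, E all held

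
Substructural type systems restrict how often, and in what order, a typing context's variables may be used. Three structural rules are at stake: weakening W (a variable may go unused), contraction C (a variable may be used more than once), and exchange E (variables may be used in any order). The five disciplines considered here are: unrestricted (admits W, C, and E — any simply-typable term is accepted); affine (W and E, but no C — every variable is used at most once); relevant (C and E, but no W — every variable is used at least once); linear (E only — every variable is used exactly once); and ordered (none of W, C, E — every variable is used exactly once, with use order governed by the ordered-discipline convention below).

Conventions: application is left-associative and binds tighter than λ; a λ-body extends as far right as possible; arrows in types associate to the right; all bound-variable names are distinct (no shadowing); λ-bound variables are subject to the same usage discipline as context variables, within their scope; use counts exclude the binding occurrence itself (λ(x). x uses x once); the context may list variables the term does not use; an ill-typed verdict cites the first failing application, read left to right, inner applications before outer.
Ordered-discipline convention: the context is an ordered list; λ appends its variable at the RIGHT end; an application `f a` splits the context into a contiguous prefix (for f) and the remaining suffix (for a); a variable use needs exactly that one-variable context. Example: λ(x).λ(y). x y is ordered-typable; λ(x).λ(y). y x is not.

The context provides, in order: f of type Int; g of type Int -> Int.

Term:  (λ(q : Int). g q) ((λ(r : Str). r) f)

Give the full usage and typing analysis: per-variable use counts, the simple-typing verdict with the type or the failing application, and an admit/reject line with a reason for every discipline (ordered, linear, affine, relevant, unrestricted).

use counts: f: 1; g: 1; q (λ-bound): 1; r (λ-bound): 1
uses in reading order: g, q, r, f
typing: ill-typed: an argument Int mismatches the expected Str
ordered ✗ (the type mismatch rejects it)
linear ✗ (not simply typable)
affine ✗ (fails simple typing)
relevant ✗ (a type mismatch blocks all five)
unrestricted ✗ (the type mismatch rejects it)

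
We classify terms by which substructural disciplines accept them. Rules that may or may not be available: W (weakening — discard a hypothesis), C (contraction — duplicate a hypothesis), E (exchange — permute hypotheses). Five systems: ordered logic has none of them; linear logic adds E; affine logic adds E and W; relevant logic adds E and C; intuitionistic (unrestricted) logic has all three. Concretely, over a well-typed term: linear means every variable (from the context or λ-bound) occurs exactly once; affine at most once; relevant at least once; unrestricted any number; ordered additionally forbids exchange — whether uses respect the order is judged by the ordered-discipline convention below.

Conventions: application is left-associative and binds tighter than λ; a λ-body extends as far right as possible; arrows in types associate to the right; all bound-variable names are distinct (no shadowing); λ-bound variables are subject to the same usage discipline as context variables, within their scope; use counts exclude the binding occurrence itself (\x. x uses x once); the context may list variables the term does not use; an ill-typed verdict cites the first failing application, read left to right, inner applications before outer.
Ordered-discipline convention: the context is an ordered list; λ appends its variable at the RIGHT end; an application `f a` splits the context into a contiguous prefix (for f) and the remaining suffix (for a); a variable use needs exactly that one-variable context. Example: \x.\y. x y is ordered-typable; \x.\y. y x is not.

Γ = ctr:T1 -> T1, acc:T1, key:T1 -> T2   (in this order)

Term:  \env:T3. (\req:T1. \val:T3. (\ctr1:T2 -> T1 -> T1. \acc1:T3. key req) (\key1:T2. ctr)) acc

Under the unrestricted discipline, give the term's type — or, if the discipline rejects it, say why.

term : T3 -> T3 -> T3 -> T2
variable uses: ctr: 1×, acc: 1×, key: 1×, env (λ-bound): 0×, req (λ-bound): 1×, val (λ-bound): 0×, ctr1 (λ-bound): 0×, acc1 (λ-bound): 0×, key1 (λ-bound): 0×
uses in reading order: key, req, ctr, acc
typing: the term checks, with type T3 -> T3 -> T3 -> T2
summary: ordered ✗; linear ✗; affine ✓; relevant ✗; unrestricted ✓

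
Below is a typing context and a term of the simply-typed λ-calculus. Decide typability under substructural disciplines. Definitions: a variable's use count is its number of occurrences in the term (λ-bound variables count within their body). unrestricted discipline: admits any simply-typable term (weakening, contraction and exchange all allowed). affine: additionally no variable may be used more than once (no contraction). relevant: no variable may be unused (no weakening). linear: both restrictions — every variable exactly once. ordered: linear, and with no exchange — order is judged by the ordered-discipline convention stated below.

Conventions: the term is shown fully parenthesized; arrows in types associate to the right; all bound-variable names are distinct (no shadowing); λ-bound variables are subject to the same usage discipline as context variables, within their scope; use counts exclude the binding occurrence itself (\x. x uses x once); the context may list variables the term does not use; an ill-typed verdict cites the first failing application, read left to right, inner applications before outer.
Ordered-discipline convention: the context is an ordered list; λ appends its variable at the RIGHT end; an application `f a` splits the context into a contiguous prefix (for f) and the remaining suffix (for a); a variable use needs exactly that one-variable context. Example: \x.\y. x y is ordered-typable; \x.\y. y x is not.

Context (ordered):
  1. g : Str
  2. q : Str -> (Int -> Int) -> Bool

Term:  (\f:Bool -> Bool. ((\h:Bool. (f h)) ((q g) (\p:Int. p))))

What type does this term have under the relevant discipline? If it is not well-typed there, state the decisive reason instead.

term : (Bool -> Bool) -> Bool
use counts: g=1, q=1, f (λ-bound)=1, h (λ-bound)=1, p (λ-bound)=1
uses in reading order: f, h, q, g, p
typing: the term checks, with type (Bool -> Bool) -> Bool
across the five disciplines: ordered ✗; linear ✓; affine ✓; relevant ✓; unrestricted ✓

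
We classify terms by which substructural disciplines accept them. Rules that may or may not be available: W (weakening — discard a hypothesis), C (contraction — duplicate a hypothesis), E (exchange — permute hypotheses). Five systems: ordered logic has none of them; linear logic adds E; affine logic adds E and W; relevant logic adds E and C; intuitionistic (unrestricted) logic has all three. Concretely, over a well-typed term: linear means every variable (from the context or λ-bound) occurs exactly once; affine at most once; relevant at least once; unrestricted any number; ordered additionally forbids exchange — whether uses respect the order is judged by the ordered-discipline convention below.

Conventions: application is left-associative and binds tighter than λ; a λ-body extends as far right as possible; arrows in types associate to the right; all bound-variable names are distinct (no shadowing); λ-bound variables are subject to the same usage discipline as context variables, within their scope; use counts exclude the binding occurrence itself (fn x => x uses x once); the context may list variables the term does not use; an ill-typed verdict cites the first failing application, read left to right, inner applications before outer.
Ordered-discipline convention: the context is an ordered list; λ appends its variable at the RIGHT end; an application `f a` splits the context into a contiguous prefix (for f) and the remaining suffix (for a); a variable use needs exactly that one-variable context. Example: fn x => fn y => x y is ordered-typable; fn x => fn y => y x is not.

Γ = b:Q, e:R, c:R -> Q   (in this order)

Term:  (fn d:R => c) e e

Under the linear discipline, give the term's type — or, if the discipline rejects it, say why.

not well-typed under linear — uses contraction: e ×2; b, d left unused
counts: b: 0; e: 2; c: 1; d (λ-bound): 0
use order (left to right): c, e, e
typing: well-typed — term : Q
all disciplines: ordered ✗, linear ✗, affine ✗, relevant ✗, unrestricted ✓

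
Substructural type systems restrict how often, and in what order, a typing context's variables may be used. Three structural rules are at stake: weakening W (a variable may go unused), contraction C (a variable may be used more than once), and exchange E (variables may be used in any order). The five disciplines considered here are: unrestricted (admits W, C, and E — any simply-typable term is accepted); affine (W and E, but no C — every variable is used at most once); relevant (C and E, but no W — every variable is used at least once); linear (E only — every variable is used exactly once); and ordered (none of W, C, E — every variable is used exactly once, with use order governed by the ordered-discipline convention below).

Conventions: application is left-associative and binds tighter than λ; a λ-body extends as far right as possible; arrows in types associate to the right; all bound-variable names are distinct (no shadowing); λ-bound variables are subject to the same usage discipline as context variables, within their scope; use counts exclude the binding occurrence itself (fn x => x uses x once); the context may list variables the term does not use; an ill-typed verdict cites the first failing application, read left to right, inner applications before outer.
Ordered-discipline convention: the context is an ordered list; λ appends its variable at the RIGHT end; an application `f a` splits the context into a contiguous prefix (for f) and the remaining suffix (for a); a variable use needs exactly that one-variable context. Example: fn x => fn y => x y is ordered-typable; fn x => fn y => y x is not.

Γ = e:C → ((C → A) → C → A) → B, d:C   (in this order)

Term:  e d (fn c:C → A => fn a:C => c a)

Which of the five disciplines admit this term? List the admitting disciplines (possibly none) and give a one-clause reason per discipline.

admitted in: ordered, linear, affine, relevant, unrestricted
variable uses: e: 1, d: 1, c (λ-bound): 1, a (λ-bound): 1
use order (left to right): e, d, c, a
typing: well-typed — term : B
ordered: ✓, e, d, c, a once each; derivable with no W/C/E
linear: ✓, each of e, d, c, a used exactly once
affine: ✓, at most one use each (e, d, c, a)
relevant: ✓, every one of e, d, c, a appears
unrestricted: ✓, well-typed at B; no restrictions here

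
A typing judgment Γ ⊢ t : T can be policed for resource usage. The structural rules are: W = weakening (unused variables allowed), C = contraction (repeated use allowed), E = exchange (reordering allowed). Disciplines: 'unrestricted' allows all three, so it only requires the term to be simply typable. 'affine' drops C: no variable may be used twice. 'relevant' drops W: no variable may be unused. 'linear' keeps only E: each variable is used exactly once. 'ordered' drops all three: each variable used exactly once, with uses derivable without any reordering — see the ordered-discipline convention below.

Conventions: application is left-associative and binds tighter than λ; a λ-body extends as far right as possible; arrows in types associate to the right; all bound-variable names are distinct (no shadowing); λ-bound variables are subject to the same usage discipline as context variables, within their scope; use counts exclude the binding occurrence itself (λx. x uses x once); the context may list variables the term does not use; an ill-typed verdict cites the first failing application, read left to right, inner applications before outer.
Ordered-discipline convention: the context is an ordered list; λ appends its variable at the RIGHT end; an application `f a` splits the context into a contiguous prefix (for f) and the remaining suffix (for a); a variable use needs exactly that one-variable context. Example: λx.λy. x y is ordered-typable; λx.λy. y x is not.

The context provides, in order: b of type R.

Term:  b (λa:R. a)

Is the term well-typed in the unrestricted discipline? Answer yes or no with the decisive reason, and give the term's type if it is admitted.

no — the type mismatch rejects it
variable uses: b: 1×, a [bound]: 1×
order of uses: b, a
typing: ill-typed: non-function type R applied to an argument
summary: ordered ✗, linear ✗, affine ✗, relevant ✗, unrestricted ✗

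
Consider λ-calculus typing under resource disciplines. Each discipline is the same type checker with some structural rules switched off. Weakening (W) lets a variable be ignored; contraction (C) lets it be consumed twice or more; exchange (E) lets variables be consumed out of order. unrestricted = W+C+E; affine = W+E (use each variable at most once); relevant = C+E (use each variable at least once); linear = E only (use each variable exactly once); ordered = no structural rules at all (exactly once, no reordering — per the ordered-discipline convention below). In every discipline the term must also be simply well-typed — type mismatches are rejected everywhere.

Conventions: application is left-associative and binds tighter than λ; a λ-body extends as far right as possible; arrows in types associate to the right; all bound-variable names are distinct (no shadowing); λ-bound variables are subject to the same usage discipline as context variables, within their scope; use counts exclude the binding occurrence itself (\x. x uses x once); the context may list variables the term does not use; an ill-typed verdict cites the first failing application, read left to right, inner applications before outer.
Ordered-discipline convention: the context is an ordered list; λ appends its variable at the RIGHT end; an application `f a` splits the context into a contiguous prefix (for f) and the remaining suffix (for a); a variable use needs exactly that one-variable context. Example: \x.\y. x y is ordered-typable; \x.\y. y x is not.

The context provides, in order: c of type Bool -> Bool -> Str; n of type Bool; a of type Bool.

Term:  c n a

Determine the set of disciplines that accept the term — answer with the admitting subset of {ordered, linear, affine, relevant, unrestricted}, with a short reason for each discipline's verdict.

accepted by: ordered, linear, affine, relevant, unrestricted
variable uses: c ×1; n ×1; a ×1
order of uses: c, n, a
typing: the term checks, with type Str
ordered: ✓ — c, n, a: once each, no exchange needed
linear: ✓ — each of c, n, a used exactly once
affine: ✓ — no duplicate uses among c, n, a
relevant: ✓ — every one of c, n, a appears
unrestricted: ✓ — simply typable at Str; W, C, E all held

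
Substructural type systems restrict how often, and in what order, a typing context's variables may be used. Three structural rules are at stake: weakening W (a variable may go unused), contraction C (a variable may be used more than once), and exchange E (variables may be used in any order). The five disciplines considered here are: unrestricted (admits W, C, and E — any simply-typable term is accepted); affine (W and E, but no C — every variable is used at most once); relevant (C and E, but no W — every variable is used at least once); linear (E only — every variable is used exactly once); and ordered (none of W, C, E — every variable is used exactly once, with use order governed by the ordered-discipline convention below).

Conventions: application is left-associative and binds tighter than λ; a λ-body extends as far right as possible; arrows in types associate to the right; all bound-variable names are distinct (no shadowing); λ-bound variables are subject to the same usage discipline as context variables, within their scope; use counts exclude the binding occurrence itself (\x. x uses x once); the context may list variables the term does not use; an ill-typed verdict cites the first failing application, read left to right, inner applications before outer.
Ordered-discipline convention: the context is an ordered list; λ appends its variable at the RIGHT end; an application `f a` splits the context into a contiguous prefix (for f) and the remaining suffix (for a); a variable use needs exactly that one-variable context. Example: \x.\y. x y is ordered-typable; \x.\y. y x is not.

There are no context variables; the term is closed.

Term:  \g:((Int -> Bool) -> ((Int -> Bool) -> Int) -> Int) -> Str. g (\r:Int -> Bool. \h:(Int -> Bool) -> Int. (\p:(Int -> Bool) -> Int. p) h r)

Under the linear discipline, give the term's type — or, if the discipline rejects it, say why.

term : (((Int -> Bool) -> ((Int -> Bool) -> Int) -> Int) -> Str) -> Str
variable uses: g (λ-bound)=1; r (λ-bound)=1; h (λ-bound)=1; p (λ-bound)=1
left-to-right use order: g, p, h, r
typing: ✓ — (((Int -> Bool) -> ((Int -> Bool) -> Int) -> Int) -> Str) -> Str
across the five disciplines: ordered ✗ · linear ✓ · affine ✓ · relevant ✓ · unrestricted ✓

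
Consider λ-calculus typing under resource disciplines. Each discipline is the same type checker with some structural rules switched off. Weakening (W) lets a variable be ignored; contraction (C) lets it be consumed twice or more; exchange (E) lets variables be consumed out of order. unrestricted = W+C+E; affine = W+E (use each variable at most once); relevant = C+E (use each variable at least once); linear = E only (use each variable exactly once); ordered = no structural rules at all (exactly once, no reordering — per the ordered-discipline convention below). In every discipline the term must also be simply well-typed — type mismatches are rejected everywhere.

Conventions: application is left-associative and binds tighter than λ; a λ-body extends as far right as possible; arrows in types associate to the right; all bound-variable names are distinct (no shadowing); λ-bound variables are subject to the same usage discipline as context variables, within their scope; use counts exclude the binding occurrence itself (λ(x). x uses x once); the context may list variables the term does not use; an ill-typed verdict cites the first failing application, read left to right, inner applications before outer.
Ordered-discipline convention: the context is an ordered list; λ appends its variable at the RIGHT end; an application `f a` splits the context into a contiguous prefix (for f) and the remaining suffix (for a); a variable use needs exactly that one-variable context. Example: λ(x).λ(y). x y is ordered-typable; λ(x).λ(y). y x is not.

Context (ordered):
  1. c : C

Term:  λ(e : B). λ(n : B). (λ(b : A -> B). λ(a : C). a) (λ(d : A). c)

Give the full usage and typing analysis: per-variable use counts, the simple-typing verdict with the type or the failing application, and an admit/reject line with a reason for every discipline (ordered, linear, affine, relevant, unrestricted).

variable uses: c=1, e [bound]=0, n [bound]=0, b [bound]=0, a [bound]=1, d [bound]=0
order of uses: a, c
typing: ill-typed: an application expects A -> B but receives A -> C
ordered: ✗, fails simple typing
linear: ✗, a type mismatch blocks all five
affine: ✗, the type mismatch rejects it
relevant: ✗, not simply typable
unrestricted: ✗, fails simple typing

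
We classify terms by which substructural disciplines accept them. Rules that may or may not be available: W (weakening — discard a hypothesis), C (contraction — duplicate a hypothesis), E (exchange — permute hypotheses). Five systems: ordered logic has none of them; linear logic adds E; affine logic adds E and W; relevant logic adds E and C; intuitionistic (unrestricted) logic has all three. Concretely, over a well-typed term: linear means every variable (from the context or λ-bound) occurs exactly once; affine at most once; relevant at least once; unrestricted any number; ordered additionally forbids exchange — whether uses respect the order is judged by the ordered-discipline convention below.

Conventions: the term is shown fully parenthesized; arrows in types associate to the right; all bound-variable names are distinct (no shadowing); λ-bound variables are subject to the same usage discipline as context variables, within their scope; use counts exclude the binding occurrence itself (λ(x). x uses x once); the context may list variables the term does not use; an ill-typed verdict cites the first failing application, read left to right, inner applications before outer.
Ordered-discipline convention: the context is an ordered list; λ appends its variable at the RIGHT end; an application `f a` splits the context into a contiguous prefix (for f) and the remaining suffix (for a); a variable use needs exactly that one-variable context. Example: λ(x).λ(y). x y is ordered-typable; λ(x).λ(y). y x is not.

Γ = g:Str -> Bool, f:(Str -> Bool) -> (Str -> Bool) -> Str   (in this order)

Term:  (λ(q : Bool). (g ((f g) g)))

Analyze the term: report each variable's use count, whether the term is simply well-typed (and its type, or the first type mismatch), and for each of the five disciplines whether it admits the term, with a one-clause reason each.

usage: g ×3; f ×1; q (bound) ×0
order of uses: g, f, g, g
typing: ✓ — Bool -> Bool
ordered: ✗, repeated use of g ×3; q left unused
linear: ✗, repeated use of g ×3; q left unused
affine: ✗, repeated use of g ×3
relevant: ✗, q left unused
unrestricted: ✓, type-checks (Bool -> Bool) and nothing is barred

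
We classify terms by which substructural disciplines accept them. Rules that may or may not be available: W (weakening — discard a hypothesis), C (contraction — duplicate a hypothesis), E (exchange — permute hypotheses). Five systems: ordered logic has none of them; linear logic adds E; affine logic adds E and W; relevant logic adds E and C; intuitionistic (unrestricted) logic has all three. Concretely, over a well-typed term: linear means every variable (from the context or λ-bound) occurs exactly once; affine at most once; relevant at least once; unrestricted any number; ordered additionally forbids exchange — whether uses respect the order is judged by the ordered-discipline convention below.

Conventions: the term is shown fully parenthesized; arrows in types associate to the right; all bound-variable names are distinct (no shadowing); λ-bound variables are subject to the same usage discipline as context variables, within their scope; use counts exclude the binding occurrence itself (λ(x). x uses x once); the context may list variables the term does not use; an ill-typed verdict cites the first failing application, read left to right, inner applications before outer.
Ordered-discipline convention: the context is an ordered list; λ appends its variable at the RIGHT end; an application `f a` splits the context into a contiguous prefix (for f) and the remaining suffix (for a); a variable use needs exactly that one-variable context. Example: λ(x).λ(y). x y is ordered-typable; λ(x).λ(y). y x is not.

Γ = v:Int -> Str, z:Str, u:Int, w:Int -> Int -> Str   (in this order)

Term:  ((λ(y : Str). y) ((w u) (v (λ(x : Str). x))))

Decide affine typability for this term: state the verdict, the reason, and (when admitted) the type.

no — fails simple typing
variable uses: v: 1×, z: 0×, u: 1×, w: 1×, y [bound]: 1×, x [bound]: 1×
left-to-right use order: y, w, u, v, x
typing: ill-typed: argument of type Str -> Str where Int is required
across the five disciplines: ordered ✗; linear ✗; affine ✗; relevant ✗; unrestricted ✗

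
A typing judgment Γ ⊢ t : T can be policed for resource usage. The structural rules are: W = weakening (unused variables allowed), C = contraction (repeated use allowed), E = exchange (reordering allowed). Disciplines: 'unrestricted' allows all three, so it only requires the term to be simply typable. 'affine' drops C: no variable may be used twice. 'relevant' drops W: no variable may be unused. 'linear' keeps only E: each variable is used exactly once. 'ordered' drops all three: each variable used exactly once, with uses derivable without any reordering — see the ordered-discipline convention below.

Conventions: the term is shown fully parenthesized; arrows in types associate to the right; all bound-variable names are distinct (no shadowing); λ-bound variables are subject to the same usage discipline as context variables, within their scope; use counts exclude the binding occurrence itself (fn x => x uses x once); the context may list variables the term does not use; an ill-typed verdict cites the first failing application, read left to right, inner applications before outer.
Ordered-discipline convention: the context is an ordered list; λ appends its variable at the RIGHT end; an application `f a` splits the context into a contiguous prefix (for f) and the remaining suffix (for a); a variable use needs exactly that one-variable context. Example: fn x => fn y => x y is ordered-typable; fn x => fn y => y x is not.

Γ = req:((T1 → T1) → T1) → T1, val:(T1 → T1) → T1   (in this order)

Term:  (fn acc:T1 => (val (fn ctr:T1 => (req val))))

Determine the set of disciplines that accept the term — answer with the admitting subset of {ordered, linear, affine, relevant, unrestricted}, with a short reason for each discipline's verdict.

admitting disciplines: unrestricted
usage: req: 1; val: 2; acc [bound]: 0; ctr [bound]: 0
use order (left to right): val, req, val
typing: well-typed — term : T1 → T1
ordered: ✗, val ×2 used more than once (contraction); acc, ctr never used (weakening)
linear: ✗, val ×2 used more than once (contraction); acc, ctr never used (weakening)
affine: ✗, val ×2 used more than once (contraction)
relevant: ✗, acc, ctr never used (weakening)
unrestricted: ✓, typability at T1 → T1 is all that's needed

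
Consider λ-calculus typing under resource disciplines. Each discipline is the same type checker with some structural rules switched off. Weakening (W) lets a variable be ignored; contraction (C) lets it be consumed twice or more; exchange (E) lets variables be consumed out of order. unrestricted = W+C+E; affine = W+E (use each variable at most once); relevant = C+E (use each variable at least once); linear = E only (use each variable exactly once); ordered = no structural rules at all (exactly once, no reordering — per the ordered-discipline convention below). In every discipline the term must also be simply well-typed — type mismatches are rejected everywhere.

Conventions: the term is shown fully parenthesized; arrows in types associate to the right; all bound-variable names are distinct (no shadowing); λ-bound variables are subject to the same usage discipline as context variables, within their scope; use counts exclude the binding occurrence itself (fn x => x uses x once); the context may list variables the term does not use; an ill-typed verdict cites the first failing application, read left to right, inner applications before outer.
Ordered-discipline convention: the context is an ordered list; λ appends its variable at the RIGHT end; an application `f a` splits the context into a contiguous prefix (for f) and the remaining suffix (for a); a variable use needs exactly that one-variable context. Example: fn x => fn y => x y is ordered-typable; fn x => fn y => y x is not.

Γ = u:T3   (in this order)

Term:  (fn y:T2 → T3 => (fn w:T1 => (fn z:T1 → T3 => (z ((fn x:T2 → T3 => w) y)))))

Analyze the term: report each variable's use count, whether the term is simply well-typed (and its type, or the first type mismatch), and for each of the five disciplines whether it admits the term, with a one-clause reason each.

counts: u: 0×; y [bound]: 1×; w [bound]: 1×; z [bound]: 1×; x [bound]: 0×
order of uses: z, w, y
typing: well-typed — term : (T2 → T3) → T1 → (T1 → T3) → T3
ordered: ✗, unused: u, x — weakening required
linear: ✗, unused: u, x — weakening required
affine: ✓, at most one use each (u, y, w, z, x)
relevant: ✗, unused: u, x — weakening required
unrestricted: ✓, well-typed at (T2 → T3) → T1 → (T1 → T3) → T3; no restrictions here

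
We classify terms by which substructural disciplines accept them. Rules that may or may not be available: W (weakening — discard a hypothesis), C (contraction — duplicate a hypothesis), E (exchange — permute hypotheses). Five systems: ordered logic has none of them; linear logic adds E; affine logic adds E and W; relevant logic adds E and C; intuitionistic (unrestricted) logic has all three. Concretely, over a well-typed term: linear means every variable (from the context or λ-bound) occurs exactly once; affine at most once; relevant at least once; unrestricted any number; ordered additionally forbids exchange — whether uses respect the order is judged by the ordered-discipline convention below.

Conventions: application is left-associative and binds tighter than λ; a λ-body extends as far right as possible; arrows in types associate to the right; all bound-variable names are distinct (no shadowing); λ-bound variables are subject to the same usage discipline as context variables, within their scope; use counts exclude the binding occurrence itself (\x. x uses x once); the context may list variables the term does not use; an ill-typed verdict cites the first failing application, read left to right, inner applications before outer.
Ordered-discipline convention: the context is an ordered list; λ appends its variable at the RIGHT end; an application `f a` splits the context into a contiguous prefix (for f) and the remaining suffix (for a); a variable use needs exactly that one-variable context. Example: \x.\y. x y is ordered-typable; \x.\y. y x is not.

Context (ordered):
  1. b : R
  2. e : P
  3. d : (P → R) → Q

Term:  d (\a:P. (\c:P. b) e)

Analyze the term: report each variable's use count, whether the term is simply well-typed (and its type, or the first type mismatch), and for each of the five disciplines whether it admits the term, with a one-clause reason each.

usage: b ×1; e ×1; d ×1; a [bound] ×0; c [bound] ×0
use order (left to right): d, b, e
typing: well-typed — term : Q
ordered ✗ (needs weakening: a, c unused)
linear ✗ (needs weakening: a, c unused)
affine ✓ (b, e, d, a, c: no repeats, contraction unneeded)
relevant ✗ (needs weakening: a, c unused)
unrestricted ✓ (simply typable at Q; W, C, E all held)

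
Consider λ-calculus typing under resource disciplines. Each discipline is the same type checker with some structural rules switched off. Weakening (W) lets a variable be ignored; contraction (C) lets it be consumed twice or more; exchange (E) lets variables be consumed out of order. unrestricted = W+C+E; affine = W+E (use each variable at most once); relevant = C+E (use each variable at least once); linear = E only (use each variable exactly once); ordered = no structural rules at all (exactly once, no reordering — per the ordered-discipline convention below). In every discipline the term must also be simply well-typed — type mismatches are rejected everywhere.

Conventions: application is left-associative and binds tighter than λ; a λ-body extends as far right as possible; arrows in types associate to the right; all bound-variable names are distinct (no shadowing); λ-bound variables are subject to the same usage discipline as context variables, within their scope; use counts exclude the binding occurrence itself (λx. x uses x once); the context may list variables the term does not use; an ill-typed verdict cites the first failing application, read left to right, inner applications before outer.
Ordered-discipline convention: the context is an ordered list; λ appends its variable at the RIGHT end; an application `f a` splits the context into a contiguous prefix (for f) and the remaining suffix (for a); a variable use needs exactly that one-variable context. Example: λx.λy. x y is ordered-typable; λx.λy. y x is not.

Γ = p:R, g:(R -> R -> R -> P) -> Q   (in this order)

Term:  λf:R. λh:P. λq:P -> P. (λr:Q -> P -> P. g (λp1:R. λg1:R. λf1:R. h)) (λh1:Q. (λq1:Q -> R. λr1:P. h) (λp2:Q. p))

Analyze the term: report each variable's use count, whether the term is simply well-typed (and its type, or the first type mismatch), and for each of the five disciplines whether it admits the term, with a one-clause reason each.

variable uses: p: 1; g: 1; f [bound]: 0; h [bound]: 2; q [bound]: 0; r [bound]: 0; p1 [bound]: 0; g1 [bound]: 0; f1 [bound]: 0; h1 [bound]: 0; q1 [bound]: 0; r1 [bound]: 0; p2 [bound]: 0
uses in reading order: g, h, h, p
typing: well-typed at R -> P -> (P -> P) -> Q
ordered ✗ (repeated use of h ×2; f, q, r, p1, g1, f1, h1, q1, r1, p2 left unused)
linear ✗ (repeated use of h ×2; f, q, r, p1, g1, f1, h1, q1, r1, p2 left unused)
affine ✗ (repeated use of h ×2)
relevant ✗ (f, q, r, p1, g1, f1, h1, q1, r1, p2 left unused)
unrestricted ✓ (typability at R -> P -> (P -> P) -> Q is all that's needed)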